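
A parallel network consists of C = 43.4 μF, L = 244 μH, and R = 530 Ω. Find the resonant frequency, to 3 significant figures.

ω₀ = 1/√(LC) = 1/√(0.000244 × 4.34e-05) = 9718 rad/s
f₀ = ω₀/(2π) = 1.55 kHz

1.55 kHz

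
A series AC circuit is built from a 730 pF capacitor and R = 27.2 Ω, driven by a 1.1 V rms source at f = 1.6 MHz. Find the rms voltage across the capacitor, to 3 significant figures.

ω = 2πf = 1.005e+07 rad/s
X_C = 1/(ωC) = 136 Ω
Z = 27.2 − j136 Ω
|Z| = √(27.2² + 136²) = 139 Ω
I = V/|Z| = 7.92 mA
V_C = I·|Z_C| = 0.00792 × 136 = 1.08 V

1.08 V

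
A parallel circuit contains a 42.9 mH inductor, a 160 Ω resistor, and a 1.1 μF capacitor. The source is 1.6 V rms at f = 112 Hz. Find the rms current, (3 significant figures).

ω = 2πf = 703.7 rad/s
X_L = ωL = 30.2 Ω
X_C = 1/(ωC) = 1290 Ω
Parallel: admittances add. Y = 1/R + 1/(jωL) + jωC
Y = (0.00625 − j0.0324) S
|Y| = 0.0329 S → |Z| = 1/|Y| = 30.4 Ω, ∠Z = −∠Y = 79.1°
I = V/|Z| = 1.6/30.4 = 52.7 mA

52.7 mA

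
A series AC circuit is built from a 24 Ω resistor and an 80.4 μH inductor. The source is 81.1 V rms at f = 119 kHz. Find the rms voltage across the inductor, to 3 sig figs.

ω = 2πf = 747700 rad/s
X_L = ωL = 60.1 Ω
Z = 24.0 + j60.1 Ω
|Z| = √(24.0² + 60.1²) = 64.7 Ω
I = V/|Z| = 1.25 A
V_L = I·|Z_L| = 1.25 × 60.1 = 75.3 V

75.3 V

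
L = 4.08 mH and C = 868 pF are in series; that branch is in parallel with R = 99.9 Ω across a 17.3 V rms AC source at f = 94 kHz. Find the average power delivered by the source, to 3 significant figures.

3.00 W

ω = 2πf = 590600 rad/s
X_L = ωL = 2410 Ω
X_C = 1/(ωC) = 1950 Ω
Branch 1: Z₁ = R = 99.9 Ω
Branch 2 (series LC): Z₂ = j(X_L − X_C) = j459 Ω
Parallel: Z = Z₁Z₂/(Z₁+Z₂), |Z| = 97.6 Ω, ∠Z = 12.3°
I = V/|Z| = 177 mA
P = VI cos φ = 17.3 × 0.177 × cos(12.3°) = 3.00 W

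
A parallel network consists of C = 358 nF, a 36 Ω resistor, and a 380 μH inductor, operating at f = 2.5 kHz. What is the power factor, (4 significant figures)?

0.1691

ω = 2πf = 15710 rad/s
X_L = ωL = 5.969 Ω
X_C = 1/(ωC) = 177.8 Ω
Parallel: admittances add. Y = 1/R + 1/(jωL) + jωC
Y = (0.02778 − j0.1619) S
|Y| = 0.1643 S → |Z| = 1/|Y| = 6.087 Ω, ∠Z = −∠Y = 80.26°
cos φ = cos(80.26°) = 0.1691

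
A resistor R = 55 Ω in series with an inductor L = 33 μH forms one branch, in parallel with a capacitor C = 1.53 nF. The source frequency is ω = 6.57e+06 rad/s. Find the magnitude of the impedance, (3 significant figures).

172 Ω

X_L = ωL = 217 Ω
X_C = 1/(ωC) = 99.5 Ω
Branch 1 (R+jX_L): Z₁ = 55.0 + j217 Ω, |Z₁| = 224 Ω
Branch 2 (−jX_C): Z₂ = −j99.5 Ω
Parallel: Z = Z₁Z₂/(Z₁+Z₂), |Z| = 172 Ω, ∠Z = -79.1°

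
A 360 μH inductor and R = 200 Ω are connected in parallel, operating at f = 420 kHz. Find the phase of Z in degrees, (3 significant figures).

ω = 2πf = 2.639e+06 rad/s
X_L = ωL = 950 Ω
Parallel: admittances add. Y = 1/R + 1/(jωL)
Y = (0.00500 − j0.00105) S
|Y| = 0.00511 S → |Z| = 1/|Y| = 196 Ω, ∠Z = −∠Y = 11.9°

11.9°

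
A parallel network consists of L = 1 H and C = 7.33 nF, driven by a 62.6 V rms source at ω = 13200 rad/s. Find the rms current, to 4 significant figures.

1.315 mA

X_L = ωL = 13200 Ω
X_C = 1/(ωC) = 10340 Ω
Parallel: admittances add. Y = 1/(jωL) + jωC
Y = (0 + j2.1e-05) S
|Y| = 2.1e-05 S → |Z| = 1/|Y| = 47620 Ω, ∠Z = −∠Y = -90.00°
I = V/|Z| = 62.6/47620 = 1.315 mA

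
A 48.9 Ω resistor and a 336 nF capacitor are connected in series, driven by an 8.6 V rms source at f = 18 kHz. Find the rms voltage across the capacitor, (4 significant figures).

ω = 2πf = 113100 rad/s
X_C = 1/(ωC) = 26.32 Ω
Z = 48.90 − j26.32 Ω
|Z| = √(48.90² + 26.32²) = 55.53 Ω
I = V/|Z| = 154.9 mA
V_C = I·|Z_C| = 0.1549 × 26.32 = 4.075 V

4.075 V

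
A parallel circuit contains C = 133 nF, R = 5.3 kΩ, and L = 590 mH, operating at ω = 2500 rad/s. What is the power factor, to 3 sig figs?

X_L = ωL = 1480 Ω
X_C = 1/(ωC) = 3010 Ω
Parallel: admittances add. Y = 1/R + 1/(jωL) + jωC
Y = (0.000189 − j0.000345) S
|Y| = 0.000394 S → |Z| = 1/|Y| = 2540 Ω, ∠Z = −∠Y = 61.4°
cos φ = cos(61.4°) = 0.479

0.479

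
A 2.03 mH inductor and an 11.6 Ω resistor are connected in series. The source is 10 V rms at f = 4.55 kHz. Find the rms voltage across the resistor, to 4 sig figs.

ω = 2πf = 28590 rad/s
X_L = ωL = 58.03 Ω
Z = 11.60 + j58.03 Ω
|Z| = √(11.60² + 58.03²) = 59.18 Ω
I = V/|Z| = 169.0 mA
V_R = I·|Z_R| = 0.1690 × 11.60 = 1.960 V

1.960 V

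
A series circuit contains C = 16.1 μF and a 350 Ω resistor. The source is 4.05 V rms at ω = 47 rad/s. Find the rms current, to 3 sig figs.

2.96 mA

X_C = 1/(ωC) = 1320 Ω
Z = 350 − j1320 Ω
|Z| = √(350² + 1320²) = 1370 Ω
I = V/|Z| = 4.05/1370 = 2.96 mA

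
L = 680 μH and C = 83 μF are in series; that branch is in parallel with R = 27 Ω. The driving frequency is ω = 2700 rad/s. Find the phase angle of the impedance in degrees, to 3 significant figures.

X_L = ωL = 1.84 Ω
X_C = 1/(ωC) = 4.46 Ω
Branch 1: Z₁ = R = 27.0 Ω
Branch 2 (series LC): Z₂ = j(X_L − X_C) = −j2.63 Ω
Parallel: Z = Z₁Z₂/(Z₁+Z₂), |Z| = 2.61 Ω, ∠Z = -84.4°

-84.4°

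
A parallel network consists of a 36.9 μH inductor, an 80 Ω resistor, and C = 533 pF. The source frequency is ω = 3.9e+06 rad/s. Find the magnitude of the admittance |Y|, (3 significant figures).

X_L = ωL = 144 Ω
X_C = 1/(ωC) = 481 Ω
Parallel: admittances add. Y = 1/R + 1/(jωL) + jωC
Y = (0.0125 − j0.00487) S
|Y| = 0.0134 S → |Z| = 1/|Y| = 74.5 Ω, ∠Z = −∠Y = 21.3°

13.4 mS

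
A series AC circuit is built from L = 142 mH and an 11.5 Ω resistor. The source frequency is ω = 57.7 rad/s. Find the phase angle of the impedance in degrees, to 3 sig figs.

X_L = ωL = 8.19 Ω
Z = 11.5 + j8.19 Ω
|Z| = √(11.5² + 8.19²) = 14.1 Ω
∠Z = arctan(8.19/11.5) = 35.5°

35.5°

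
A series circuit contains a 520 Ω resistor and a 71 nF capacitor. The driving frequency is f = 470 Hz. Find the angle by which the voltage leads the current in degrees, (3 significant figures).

ω = 2πf = 2953 rad/s
X_C = 1/(ωC) = 4770 Ω
Z = 520 − j4770 Ω
|Z| = √(520² + 4770²) = 4800 Ω
∠Z = arctan(-4770/520) = -83.8°

-83.8°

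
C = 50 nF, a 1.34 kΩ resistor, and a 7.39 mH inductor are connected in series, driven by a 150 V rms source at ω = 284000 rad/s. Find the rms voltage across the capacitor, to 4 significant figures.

X_L = ωL = 2099 Ω
X_C = 1/(ωC) = 70.42 Ω
Net reactance X = X_L − X_C = 2028 Ω
Z = 1340 + j2028 Ω
|Z| = √(1340² + 2028²) = 2431 Ω
I = V/|Z| = 61.70 mA
V_C = I·|Z_C| = 0.06170 × 70.42 = 4.345 V

4.345 V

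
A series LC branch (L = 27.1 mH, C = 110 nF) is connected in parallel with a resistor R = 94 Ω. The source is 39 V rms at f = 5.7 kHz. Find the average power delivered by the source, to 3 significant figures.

ω = 2πf = 35810 rad/s
X_L = ωL = 971 Ω
X_C = 1/(ωC) = 254 Ω
Branch 1: Z₁ = R = 94.0 Ω
Branch 2 (series LC): Z₂ = j(X_L − X_C) = j717 Ω
Parallel: Z = Z₁Z₂/(Z₁+Z₂), |Z| = 93.2 Ω, ∠Z = 7.47°
I = V/|Z| = 418 mA
P = VI cos φ = 39 × 0.418 × cos(7.47°) = 16.2 W

16.2 W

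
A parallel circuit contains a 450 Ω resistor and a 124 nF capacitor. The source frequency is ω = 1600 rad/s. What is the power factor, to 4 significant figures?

X_C = 1/(ωC) = 5040 Ω
Parallel: admittances add. Y = 1/R + jωC
Y = (0.002222 + j0.0001984) S
|Y| = 0.002231 S → |Z| = 1/|Y| = 448.2 Ω, ∠Z = −∠Y = -5.102°
cos φ = cos(-5.102°) = 0.9960

0.9960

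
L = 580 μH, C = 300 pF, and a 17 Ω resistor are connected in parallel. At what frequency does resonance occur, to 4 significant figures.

381.5 kHz

ω₀ = 1/√(LC) = 1/√(0.00058 × 3e-10) = 2.397e+06 rad/s
f₀ = ω₀/(2π) = 381.5 kHz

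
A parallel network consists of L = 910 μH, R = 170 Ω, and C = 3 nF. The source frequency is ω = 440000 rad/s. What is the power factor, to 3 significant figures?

0.981

X_L = ωL = 400 Ω
X_C = 1/(ωC) = 758 Ω
Parallel: admittances add. Y = 1/R + 1/(jωL) + jωC
Y = (0.00588 − j0.00118) S
|Y| = 0.00600 S → |Z| = 1/|Y| = 167 Ω, ∠Z = −∠Y = 11.3°
cos φ = cos(11.3°) = 0.981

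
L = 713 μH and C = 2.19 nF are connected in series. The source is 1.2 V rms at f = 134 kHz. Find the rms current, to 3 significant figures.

20.7 mA

ω = 2πf = 841900 rad/s
X_L = ωL = 600 Ω
X_C = 1/(ωC) = 542 Ω
Net reactance X = X_L − X_C = 58.0 Ω
Z = j58.0 Ω
|Z| = √(0² + 58.0²) = 58.0 Ω
I = V/|Z| = 1.2/58.0 = 20.7 mA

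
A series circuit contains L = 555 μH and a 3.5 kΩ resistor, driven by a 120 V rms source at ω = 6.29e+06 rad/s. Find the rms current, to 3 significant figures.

24.3 mA

X_L = ωL = 3490 Ω
Z = 3500 + j3490 Ω
|Z| = √(3500² + 3490²) = 4940 Ω
I = V/|Z| = 120/4940 = 24.3 mA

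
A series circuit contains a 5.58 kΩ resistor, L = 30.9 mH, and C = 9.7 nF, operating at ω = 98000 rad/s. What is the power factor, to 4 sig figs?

0.9426

X_L = ωL = 3028 Ω
X_C = 1/(ωC) = 1052 Ω
Net reactance X = X_L − X_C = 1976 Ω
Z = 5580 + j1976 Ω
|Z| = √(5580² + 1976²) = 5920 Ω
∠Z = arctan(1976/5580) = 19.50°
cos φ = cos(19.50°) = 0.9426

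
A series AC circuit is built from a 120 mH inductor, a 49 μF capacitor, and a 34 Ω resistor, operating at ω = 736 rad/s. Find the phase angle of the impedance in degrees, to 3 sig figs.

X_L = ωL = 88.3 Ω
X_C = 1/(ωC) = 27.7 Ω
Net reactance X = X_L − X_C = 60.6 Ω
Z = 34.0 + j60.6 Ω
|Z| = √(34.0² + 60.6²) = 69.5 Ω
∠Z = arctan(60.6/34.0) = 60.7°

60.7°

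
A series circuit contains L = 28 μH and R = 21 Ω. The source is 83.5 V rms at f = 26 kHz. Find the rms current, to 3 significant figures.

ω = 2πf = 163400 rad/s
X_L = ωL = 4.57 Ω
Z = 21.0 + j4.57 Ω
|Z| = √(21.0² + 4.57²) = 21.5 Ω
I = V/|Z| = 83.5/21.5 = 3.89 A

3.89 A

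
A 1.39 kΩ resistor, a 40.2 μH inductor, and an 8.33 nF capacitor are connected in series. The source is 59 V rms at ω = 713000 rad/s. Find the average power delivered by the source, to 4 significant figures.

X_L = ωL = 28.66 Ω
X_C = 1/(ωC) = 168.4 Ω
Net reactance X = X_L − X_C = -139.7 Ω
Z = 1390 − j139.7 Ω
|Z| = √(1390² + 139.7²) = 1397 Ω
∠Z = arctan(-139.7/1390) = -5.739°
I = V/|Z| = 42.23 mA
P = VI cos φ = 59 × 0.04223 × cos(-5.739°) = 2.479 W

2.479 W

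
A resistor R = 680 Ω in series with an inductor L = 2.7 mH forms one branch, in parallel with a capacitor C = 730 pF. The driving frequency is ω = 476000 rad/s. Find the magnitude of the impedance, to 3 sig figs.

X_L = ωL = 1290 Ω
X_C = 1/(ωC) = 2880 Ω
Branch 1 (R+jX_L): Z₁ = 680 + j1290 Ω, |Z₁| = 1450 Ω
Branch 2 (−jX_C): Z₂ = −j2880 Ω
Parallel: Z = Z₁Z₂/(Z₁+Z₂), |Z| = 2420 Ω, ∠Z = 39.0°

2420 Ω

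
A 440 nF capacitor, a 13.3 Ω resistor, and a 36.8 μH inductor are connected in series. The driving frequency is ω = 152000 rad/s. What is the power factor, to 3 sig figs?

0.818

X_L = ωL = 5.59 Ω
X_C = 1/(ωC) = 15.0 Ω
Net reactance X = X_L − X_C = -9.36 Ω
Z = 13.3 − j9.36 Ω
|Z| = √(13.3² + 9.36²) = 16.3 Ω
∠Z = arctan(-9.36/13.3) = -35.1°
cos φ = cos(-35.1°) = 0.818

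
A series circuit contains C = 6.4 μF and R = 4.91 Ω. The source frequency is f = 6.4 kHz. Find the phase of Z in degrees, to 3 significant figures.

-38.4°

ω = 2πf = 40210 rad/s
X_C = 1/(ωC) = 3.89 Ω
Z = 4.91 − j3.89 Ω
|Z| = √(4.91² + 3.89²) = 6.26 Ω
∠Z = arctan(-3.89/4.91) = -38.4°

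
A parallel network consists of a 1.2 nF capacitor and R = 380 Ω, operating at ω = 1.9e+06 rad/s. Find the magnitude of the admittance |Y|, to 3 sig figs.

3.48 mS

X_C = 1/(ωC) = 439 Ω
Parallel: admittances add. Y = 1/R + jωC
Y = (0.00263 + j0.00228) S
|Y| = 0.00348 S → |Z| = 1/|Y| = 287 Ω, ∠Z = −∠Y = -40.9°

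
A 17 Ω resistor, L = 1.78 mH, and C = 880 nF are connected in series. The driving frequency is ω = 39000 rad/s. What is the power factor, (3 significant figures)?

X_L = ωL = 69.4 Ω
X_C = 1/(ωC) = 29.1 Ω
Net reactance X = X_L − X_C = 40.3 Ω
Z = 17.0 + j40.3 Ω
|Z| = √(17.0² + 40.3²) = 43.7 Ω
∠Z = arctan(40.3/17.0) = 67.1°
cos φ = cos(67.1°) = 0.389

0.389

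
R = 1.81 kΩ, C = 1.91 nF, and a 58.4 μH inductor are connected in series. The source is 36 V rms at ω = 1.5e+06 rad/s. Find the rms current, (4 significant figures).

19.69 mA

X_L = ωL = 87.60 Ω
X_C = 1/(ωC) = 349.0 Ω
Net reactance X = X_L − X_C = -261.4 Ω
Z = 1810 − j261.4 Ω
|Z| = √(1810² + 261.4²) = 1829 Ω
I = V/|Z| = 36/1829 = 19.69 mA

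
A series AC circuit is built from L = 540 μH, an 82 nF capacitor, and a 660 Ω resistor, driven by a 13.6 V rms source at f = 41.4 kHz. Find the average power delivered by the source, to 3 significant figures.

ω = 2πf = 260100 rad/s
X_L = ωL = 140 Ω
X_C = 1/(ωC) = 46.9 Ω
Net reactance X = X_L − X_C = 93.6 Ω
Z = 660 + j93.6 Ω
|Z| = √(660² + 93.6²) = 667 Ω
∠Z = arctan(93.6/660) = 8.07°
I = V/|Z| = 20.4 mA
P = VI cos φ = 13.6 × 0.0204 × cos(8.07°) = 275 mW

275 mW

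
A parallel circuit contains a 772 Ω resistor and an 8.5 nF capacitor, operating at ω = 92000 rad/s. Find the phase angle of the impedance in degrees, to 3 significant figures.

X_C = 1/(ωC) = 1280 Ω
Parallel: admittances add. Y = 1/R + jωC
Y = (0.00130 + j0.000782) S
|Y| = 0.00151 S → |Z| = 1/|Y| = 661 Ω, ∠Z = −∠Y = -31.1°

-31.1°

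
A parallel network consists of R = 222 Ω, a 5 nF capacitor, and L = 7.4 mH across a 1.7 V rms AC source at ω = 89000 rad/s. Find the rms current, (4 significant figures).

X_L = ωL = 658.6 Ω
X_C = 1/(ωC) = 2247 Ω
Parallel: admittances add. Y = 1/R + 1/(jωL) + jωC
Y = (0.004505 − j0.001073) S
|Y| = 0.004631 S → |Z| = 1/|Y| = 216.0 Ω, ∠Z = −∠Y = 13.40°
I = V/|Z| = 1.7/216.0 = 7.872 mA

7.872 mA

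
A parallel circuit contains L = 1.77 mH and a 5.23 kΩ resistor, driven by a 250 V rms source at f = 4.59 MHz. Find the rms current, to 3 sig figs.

ω = 2πf = 2.884e+07 rad/s
X_L = ωL = 51000 Ω
Parallel: admittances add. Y = 1/R + 1/(jωL)
Y = (0.000191 − j1.96e-05) S
|Y| = 0.000192 S → |Z| = 1/|Y| = 5200 Ω, ∠Z = −∠Y = 5.85°
I = V/|Z| = 250/5200 = 48.1 mA

48.1 mA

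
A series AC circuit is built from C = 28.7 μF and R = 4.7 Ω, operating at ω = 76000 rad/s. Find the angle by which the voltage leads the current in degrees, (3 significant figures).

X_C = 1/(ωC) = 0.458 Ω
Z = 4.70 − j0.458 Ω
|Z| = √(4.70² + 0.458²) = 4.72 Ω
∠Z = arctan(-0.458/4.70) = -5.57°

-5.57°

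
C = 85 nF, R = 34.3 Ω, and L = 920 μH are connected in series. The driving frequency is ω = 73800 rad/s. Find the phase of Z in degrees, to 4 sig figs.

X_L = ωL = 67.90 Ω
X_C = 1/(ωC) = 159.4 Ω
Net reactance X = X_L − X_C = -91.52 Ω
Z = 34.30 − j91.52 Ω
|Z| = √(34.30² + 91.52²) = 97.73 Ω
∠Z = arctan(-91.52/34.30) = -69.45°

-69.45°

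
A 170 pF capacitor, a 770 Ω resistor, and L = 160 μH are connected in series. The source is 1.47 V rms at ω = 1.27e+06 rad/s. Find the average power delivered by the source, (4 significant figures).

82.35 μW

X_L = ωL = 203.2 Ω
X_C = 1/(ωC) = 4632 Ω
Net reactance X = X_L − X_C = -4429 Ω
Z = 770.0 − j4429 Ω
|Z| = √(770.0² + 4429²) = 4495 Ω
∠Z = arctan(-4429/770.0) = -80.14°
I = V/|Z| = 327.0 μA
P = VI cos φ = 1.47 × 0.0003270 × cos(-80.14°) = 82.35 μW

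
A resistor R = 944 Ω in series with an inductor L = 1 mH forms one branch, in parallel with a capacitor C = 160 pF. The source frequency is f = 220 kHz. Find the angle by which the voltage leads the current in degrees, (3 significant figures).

ω = 2πf = 1.382e+06 rad/s
X_L = ωL = 1380 Ω
X_C = 1/(ωC) = 4520 Ω
Branch 1 (R+jX_L): Z₁ = 944 + j1380 Ω, |Z₁| = 1670 Ω
Branch 2 (−jX_C): Z₂ = −j4520 Ω
Parallel: Z = Z₁Z₂/(Z₁+Z₂), |Z| = 2310 Ω, ∠Z = 38.9°

38.9°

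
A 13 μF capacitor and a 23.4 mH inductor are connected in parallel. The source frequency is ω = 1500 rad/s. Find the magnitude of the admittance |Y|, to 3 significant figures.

8.99 mS

X_L = ωL = 35.1 Ω
X_C = 1/(ωC) = 51.3 Ω
Parallel: admittances add. Y = 1/(jωL) + jωC
Y = (0 − j0.00899) S
|Y| = 0.00899 S → |Z| = 1/|Y| = 111 Ω, ∠Z = −∠Y = 90.0°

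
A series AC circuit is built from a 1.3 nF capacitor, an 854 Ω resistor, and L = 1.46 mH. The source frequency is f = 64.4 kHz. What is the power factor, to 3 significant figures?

0.546

ω = 2πf = 404600 rad/s
X_L = ωL = 591 Ω
X_C = 1/(ωC) = 1900 Ω
Net reactance X = X_L − X_C = -1310 Ω
Z = 854 − j1310 Ω
|Z| = √(854² + 1310²) = 1560 Ω
∠Z = arctan(-1310/854) = -56.9°
cos φ = cos(-56.9°) = 0.546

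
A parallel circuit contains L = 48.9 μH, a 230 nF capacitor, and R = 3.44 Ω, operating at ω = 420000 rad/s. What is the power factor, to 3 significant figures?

X_L = ωL = 20.5 Ω
X_C = 1/(ωC) = 10.4 Ω
Parallel: admittances add. Y = 1/R + 1/(jωL) + jωC
Y = (0.291 + j0.0479) S
|Y| = 0.295 S → |Z| = 1/|Y| = 3.39 Ω, ∠Z = −∠Y = -9.36°
cos φ = cos(-9.36°) = 0.987

0.987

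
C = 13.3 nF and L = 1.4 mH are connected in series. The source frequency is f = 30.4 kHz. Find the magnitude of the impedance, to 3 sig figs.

126 Ω

ω = 2πf = 191000 rad/s
X_L = ωL = 267 Ω
X_C = 1/(ωC) = 394 Ω
Net reactance X = X_L − X_C = -126 Ω
Z = − j126 Ω
|Z| = √(0² + 126²) = 126 Ω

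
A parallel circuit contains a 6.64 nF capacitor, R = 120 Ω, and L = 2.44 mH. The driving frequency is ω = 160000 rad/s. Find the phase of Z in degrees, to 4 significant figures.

X_L = ωL = 390.4 Ω
X_C = 1/(ωC) = 941.3 Ω
Parallel: admittances add. Y = 1/R + 1/(jωL) + jωC
Y = (0.008333 − j0.001499) S
|Y| = 0.008467 S → |Z| = 1/|Y| = 118.1 Ω, ∠Z = −∠Y = 10.20°

10.20°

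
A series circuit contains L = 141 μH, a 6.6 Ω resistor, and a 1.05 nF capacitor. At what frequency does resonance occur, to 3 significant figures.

414 kHz

ω₀ = 1/√(LC) = 1/√(0.000141 × 1.05e-09) = 2.599e+06 rad/s
f₀ = ω₀/(2π) = 414 kHz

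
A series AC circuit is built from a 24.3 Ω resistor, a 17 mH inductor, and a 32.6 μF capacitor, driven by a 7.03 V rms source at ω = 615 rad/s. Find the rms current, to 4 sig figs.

X_L = ωL = 10.46 Ω
X_C = 1/(ωC) = 49.88 Ω
Net reactance X = X_L − X_C = -39.42 Ω
Z = 24.30 − j39.42 Ω
|Z| = √(24.30² + 39.42²) = 46.31 Ω
I = V/|Z| = 7.03/46.31 = 151.8 mA

151.8 mA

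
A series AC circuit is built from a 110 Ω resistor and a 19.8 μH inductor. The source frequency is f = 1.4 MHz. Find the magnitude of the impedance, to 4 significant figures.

206.0 Ω

ω = 2πf = 8.796e+06 rad/s
X_L = ωL = 174.2 Ω
Z = 110.0 + j174.2 Ω
|Z| = √(110.0² + 174.2²) = 206.0 Ω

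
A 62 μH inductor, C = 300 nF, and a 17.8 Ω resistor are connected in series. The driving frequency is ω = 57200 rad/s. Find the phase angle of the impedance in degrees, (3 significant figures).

-72.0°

X_L = ωL = 3.55 Ω
X_C = 1/(ωC) = 58.3 Ω
Net reactance X = X_L − X_C = -54.7 Ω
Z = 17.8 − j54.7 Ω
|Z| = √(17.8² + 54.7²) = 57.6 Ω
∠Z = arctan(-54.7/17.8) = -72.0°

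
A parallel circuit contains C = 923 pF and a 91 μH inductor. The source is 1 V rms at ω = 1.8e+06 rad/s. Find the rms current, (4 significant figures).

X_L = ωL = 163.8 Ω
X_C = 1/(ωC) = 601.9 Ω
Parallel: admittances add. Y = 1/(jωL) + jωC
Y = (0 − j0.004444) S
|Y| = 0.004444 S → |Z| = 1/|Y| = 225.0 Ω, ∠Z = −∠Y = 90.00°
I = V/|Z| = 1/225.0 = 4.444 mA

4.444 mA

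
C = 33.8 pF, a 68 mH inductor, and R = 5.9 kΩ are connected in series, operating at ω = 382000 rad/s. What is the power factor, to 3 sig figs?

0.114

X_L = ωL = 26000 Ω
X_C = 1/(ωC) = 77400 Ω
Net reactance X = X_L − X_C = -51500 Ω
Z = 5900 − j51500 Ω
|Z| = √(5900² + 51500²) = 51800 Ω
∠Z = arctan(-51500/5900) = -83.5°
cos φ = cos(-83.5°) = 0.114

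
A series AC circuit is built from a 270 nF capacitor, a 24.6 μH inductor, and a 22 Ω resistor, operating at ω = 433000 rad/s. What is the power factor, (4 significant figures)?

X_L = ωL = 10.65 Ω
X_C = 1/(ωC) = 8.554 Ω
Net reactance X = X_L − X_C = 2.098 Ω
Z = 22.00 + j2.098 Ω
|Z| = √(22.00² + 2.098²) = 22.10 Ω
∠Z = arctan(2.098/22.00) = 5.448°
cos φ = cos(5.448°) = 0.9955

0.9955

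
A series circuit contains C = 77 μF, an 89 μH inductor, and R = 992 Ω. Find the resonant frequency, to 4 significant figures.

1.923 kHz

ω₀ = 1/√(LC) = 1/√(8.9e-05 × 7.7e-05) = 12080 rad/s
f₀ = ω₀/(2π) = 1.923 kHz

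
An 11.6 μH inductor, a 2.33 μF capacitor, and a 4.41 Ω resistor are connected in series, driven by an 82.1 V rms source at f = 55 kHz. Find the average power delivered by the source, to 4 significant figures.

ω = 2πf = 345600 rad/s
X_L = ωL = 4.009 Ω
X_C = 1/(ωC) = 1.242 Ω
Net reactance X = X_L − X_C = 2.767 Ω
Z = 4.410 + j2.767 Ω
|Z| = √(4.410² + 2.767²) = 5.206 Ω
∠Z = arctan(2.767/4.410) = 32.10°
I = V/|Z| = 15.77 A
P = VI cos φ = 82.1 × 15.77 × cos(32.10°) = 1.097 kW

1.097 kW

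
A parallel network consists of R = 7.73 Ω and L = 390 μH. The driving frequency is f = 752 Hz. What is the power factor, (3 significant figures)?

ω = 2πf = 4725 rad/s
X_L = ωL = 1.84 Ω
Parallel: admittances add. Y = 1/R + 1/(jωL)
Y = (0.129 − j0.543) S
|Y| = 0.558 S → |Z| = 1/|Y| = 1.79 Ω, ∠Z = −∠Y = 76.6°
cos φ = cos(76.6°) = 0.232

0.232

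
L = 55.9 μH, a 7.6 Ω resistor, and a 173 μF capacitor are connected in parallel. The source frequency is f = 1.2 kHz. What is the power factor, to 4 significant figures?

0.1223

ω = 2πf = 7540 rad/s
X_L = ωL = 0.4215 Ω
X_C = 1/(ωC) = 0.7666 Ω
Parallel: admittances add. Y = 1/R + 1/(jωL) + jωC
Y = (0.1316 − j1.068) S
|Y| = 1.076 S → |Z| = 1/|Y| = 0.9291 Ω, ∠Z = −∠Y = 82.98°
cos φ = cos(82.98°) = 0.1223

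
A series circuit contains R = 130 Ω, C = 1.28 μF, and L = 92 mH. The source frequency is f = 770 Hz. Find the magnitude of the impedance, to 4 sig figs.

312.0 Ω

ω = 2πf = 4838 rad/s
X_L = ωL = 445.1 Ω
X_C = 1/(ωC) = 161.5 Ω
Net reactance X = X_L − X_C = 283.6 Ω
Z = 130.0 + j283.6 Ω
|Z| = √(130.0² + 283.6²) = 312.0 Ω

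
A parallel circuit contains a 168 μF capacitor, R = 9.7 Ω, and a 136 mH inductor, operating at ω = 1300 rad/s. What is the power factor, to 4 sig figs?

0.4361

X_L = ωL = 176.8 Ω
X_C = 1/(ωC) = 4.579 Ω
Parallel: admittances add. Y = 1/R + 1/(jωL) + jωC
Y = (0.1031 + j0.2127) S
|Y| = 0.2364 S → |Z| = 1/|Y| = 4.230 Ω, ∠Z = −∠Y = -64.15°
cos φ = cos(-64.15°) = 0.4361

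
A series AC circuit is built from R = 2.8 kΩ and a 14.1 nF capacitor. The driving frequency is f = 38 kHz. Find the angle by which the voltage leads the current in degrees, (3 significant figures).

-6.06°

ω = 2πf = 238800 rad/s
X_C = 1/(ωC) = 297 Ω
Z = 2800 − j297 Ω
|Z| = √(2800² + 297²) = 2820 Ω
∠Z = arctan(-297/2800) = -6.06°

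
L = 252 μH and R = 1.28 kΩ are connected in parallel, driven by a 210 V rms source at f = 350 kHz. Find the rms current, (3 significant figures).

ω = 2πf = 2.199e+06 rad/s
X_L = ωL = 554 Ω
Parallel: admittances add. Y = 1/R + 1/(jωL)
Y = (0.000781 − j0.00180) S
|Y| = 0.00197 S → |Z| = 1/|Y| = 509 Ω, ∠Z = −∠Y = 66.6°
I = V/|Z| = 210/509 = 413 mA

413 mA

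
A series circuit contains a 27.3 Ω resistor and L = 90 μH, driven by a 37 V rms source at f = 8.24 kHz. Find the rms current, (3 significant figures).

1.34 A

ω = 2πf = 51770 rad/s
X_L = ωL = 4.66 Ω
Z = 27.3 + j4.66 Ω
|Z| = √(27.3² + 4.66²) = 27.7 Ω
I = V/|Z| = 37/27.7 = 1.34 A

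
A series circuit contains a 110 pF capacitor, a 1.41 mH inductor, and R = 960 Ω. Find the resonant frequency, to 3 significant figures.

ω₀ = 1/√(LC) = 1/√(0.00141 × 1.1e-10) = 2.539e+06 rad/s
f₀ = ω₀/(2π) = 404 kHz

404 kHz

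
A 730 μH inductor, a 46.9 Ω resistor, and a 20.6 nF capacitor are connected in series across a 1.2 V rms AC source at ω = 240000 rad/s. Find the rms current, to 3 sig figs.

22.2 mA

X_L = ωL = 175 Ω
X_C = 1/(ωC) = 202 Ω
Net reactance X = X_L − X_C = -27.1 Ω
Z = 46.9 − j27.1 Ω
|Z| = √(46.9² + 27.1²) = 54.1 Ω
I = V/|Z| = 1.2/54.1 = 22.2 mA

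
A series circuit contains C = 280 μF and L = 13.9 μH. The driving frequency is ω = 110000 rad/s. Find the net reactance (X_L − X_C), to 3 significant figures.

X_L = ωL = 1.53 Ω
X_C = 1/(ωC) = 0.0325 Ω
X = 1.53 − 0.0325 = 1.50 Ω

1.50 Ω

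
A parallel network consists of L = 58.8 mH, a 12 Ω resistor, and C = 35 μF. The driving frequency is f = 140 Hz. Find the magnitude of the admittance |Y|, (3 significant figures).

84.1 mS

ω = 2πf = 879.6 rad/s
X_L = ωL = 51.7 Ω
X_C = 1/(ωC) = 32.5 Ω
Parallel: admittances add. Y = 1/R + 1/(jωL) + jωC
Y = (0.0833 + j0.0115) S
|Y| = 0.0841 S → |Z| = 1/|Y| = 11.9 Ω, ∠Z = −∠Y = -7.83°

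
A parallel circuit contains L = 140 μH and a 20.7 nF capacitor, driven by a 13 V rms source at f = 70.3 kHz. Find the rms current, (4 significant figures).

91.36 mA

ω = 2πf = 441700 rad/s
X_L = ωL = 61.84 Ω
X_C = 1/(ωC) = 109.4 Ω
Parallel: admittances add. Y = 1/(jωL) + jωC
Y = (0 − j0.007028) S
|Y| = 0.007028 S → |Z| = 1/|Y| = 142.3 Ω, ∠Z = −∠Y = 90.00°
I = V/|Z| = 13/142.3 = 91.36 mA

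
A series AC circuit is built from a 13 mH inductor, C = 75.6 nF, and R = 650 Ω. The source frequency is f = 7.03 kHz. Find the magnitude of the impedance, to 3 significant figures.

ω = 2πf = 44170 rad/s
X_L = ωL = 574 Ω
X_C = 1/(ωC) = 299 Ω
Net reactance X = X_L − X_C = 275 Ω
Z = 650 + j275 Ω
|Z| = √(650² + 275²) = 706 Ω

706 Ω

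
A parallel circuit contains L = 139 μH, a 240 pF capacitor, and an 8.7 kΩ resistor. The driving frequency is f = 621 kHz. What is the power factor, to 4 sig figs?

0.1257

ω = 2πf = 3.902e+06 rad/s
X_L = ωL = 542.4 Ω
X_C = 1/(ωC) = 1068 Ω
Parallel: admittances add. Y = 1/R + 1/(jωL) + jωC
Y = (0.0001149 − j0.0009074) S
|Y| = 0.0009146 S → |Z| = 1/|Y| = 1093 Ω, ∠Z = −∠Y = 82.78°
cos φ = cos(82.78°) = 0.1257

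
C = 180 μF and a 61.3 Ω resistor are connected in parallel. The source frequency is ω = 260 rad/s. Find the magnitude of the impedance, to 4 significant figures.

X_C = 1/(ωC) = 21.37 Ω
Parallel: admittances add. Y = 1/R + jωC
Y = (0.01631 + j0.04680) S
|Y| = 0.04956 S → |Z| = 1/|Y| = 20.18 Ω, ∠Z = −∠Y = -70.78°

20.18 Ω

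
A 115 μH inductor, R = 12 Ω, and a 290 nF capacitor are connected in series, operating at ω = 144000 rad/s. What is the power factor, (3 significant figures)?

X_L = ωL = 16.6 Ω
X_C = 1/(ωC) = 23.9 Ω
Net reactance X = X_L − X_C = -7.39 Ω
Z = 12.0 − j7.39 Ω
|Z| = √(12.0² + 7.39²) = 14.1 Ω
∠Z = arctan(-7.39/12.0) = -31.6°
cos φ = cos(-31.6°) = 0.852

0.852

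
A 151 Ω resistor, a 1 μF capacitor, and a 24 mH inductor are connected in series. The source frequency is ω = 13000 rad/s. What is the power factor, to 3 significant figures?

X_L = ωL = 312 Ω
X_C = 1/(ωC) = 76.9 Ω
Net reactance X = X_L − X_C = 235 Ω
Z = 151 + j235 Ω
|Z| = √(151² + 235²) = 279 Ω
∠Z = arctan(235/151) = 57.3°
cos φ = cos(57.3°) = 0.540

0.540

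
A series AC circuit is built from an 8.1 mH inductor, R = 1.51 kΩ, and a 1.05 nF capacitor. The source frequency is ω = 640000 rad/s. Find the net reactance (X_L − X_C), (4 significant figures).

3696 Ω

X_L = ωL = 5184 Ω
X_C = 1/(ωC) = 1488 Ω
X = 5184 − 1488 = 3696 Ω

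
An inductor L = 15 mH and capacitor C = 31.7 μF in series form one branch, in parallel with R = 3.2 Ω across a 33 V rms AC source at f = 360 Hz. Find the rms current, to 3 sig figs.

10.4 A

ω = 2πf = 2262 rad/s
X_L = ωL = 33.9 Ω
X_C = 1/(ωC) = 13.9 Ω
Branch 1: Z₁ = R = 3.20 Ω
Branch 2 (series LC): Z₂ = j(X_L − X_C) = j20.0 Ω
Parallel: Z = Z₁Z₂/(Z₁+Z₂), |Z| = 3.16 Ω, ∠Z = 9.10°
I = V/|Z| = 33/3.16 = 10.4 A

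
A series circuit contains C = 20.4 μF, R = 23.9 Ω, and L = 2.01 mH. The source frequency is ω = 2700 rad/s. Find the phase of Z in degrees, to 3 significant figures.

-28.0°

X_L = ωL = 5.43 Ω
X_C = 1/(ωC) = 18.2 Ω
Net reactance X = X_L − X_C = -12.7 Ω
Z = 23.9 − j12.7 Ω
|Z| = √(23.9² + 12.7²) = 27.1 Ω
∠Z = arctan(-12.7/23.9) = -28.0°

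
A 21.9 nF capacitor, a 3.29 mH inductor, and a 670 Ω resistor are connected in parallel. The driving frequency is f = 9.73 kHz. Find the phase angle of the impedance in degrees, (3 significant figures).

ω = 2πf = 61140 rad/s
X_L = ωL = 201 Ω
X_C = 1/(ωC) = 747 Ω
Parallel: admittances add. Y = 1/R + 1/(jωL) + jωC
Y = (0.00149 − j0.00363) S
|Y| = 0.00393 S → |Z| = 1/|Y| = 255 Ω, ∠Z = −∠Y = 67.7°

67.7°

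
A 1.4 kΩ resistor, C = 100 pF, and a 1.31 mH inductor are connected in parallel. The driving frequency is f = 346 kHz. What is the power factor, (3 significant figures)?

0.983

ω = 2πf = 2.174e+06 rad/s
X_L = ωL = 2850 Ω
X_C = 1/(ωC) = 4600 Ω
Parallel: admittances add. Y = 1/R + 1/(jωL) + jωC
Y = (0.000714 − j0.000134) S
|Y| = 0.000727 S → |Z| = 1/|Y| = 1380 Ω, ∠Z = −∠Y = 10.6°
cos φ = cos(10.6°) = 0.983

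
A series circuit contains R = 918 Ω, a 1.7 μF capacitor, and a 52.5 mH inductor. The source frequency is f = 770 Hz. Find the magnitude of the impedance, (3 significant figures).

ω = 2πf = 4838 rad/s
X_L = ωL = 254 Ω
X_C = 1/(ωC) = 122 Ω
Net reactance X = X_L − X_C = 132 Ω
Z = 918 + j132 Ω
|Z| = √(918² + 132²) = 928 Ω

928 Ω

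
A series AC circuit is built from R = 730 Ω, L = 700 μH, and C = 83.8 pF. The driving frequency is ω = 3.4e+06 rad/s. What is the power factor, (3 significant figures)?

X_L = ωL = 2380 Ω
X_C = 1/(ωC) = 3510 Ω
Net reactance X = X_L − X_C = -1130 Ω
Z = 730 − j1130 Ω
|Z| = √(730² + 1130²) = 1350 Ω
∠Z = arctan(-1130/730) = -57.1°
cos φ = cos(-57.1°) = 0.543

0.543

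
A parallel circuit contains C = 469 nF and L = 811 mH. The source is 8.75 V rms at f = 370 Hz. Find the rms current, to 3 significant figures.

ω = 2πf = 2325 rad/s
X_L = ωL = 1890 Ω
X_C = 1/(ωC) = 917 Ω
Parallel: admittances add. Y = 1/(jωL) + jωC
Y = (0 + j0.000560) S
|Y| = 0.000560 S → |Z| = 1/|Y| = 1790 Ω, ∠Z = −∠Y = -90.0°
I = V/|Z| = 8.75/1790 = 4.90 mA

4.90 mA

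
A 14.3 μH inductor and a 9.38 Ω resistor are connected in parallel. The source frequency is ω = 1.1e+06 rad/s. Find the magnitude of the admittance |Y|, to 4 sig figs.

124.1 mS

X_L = ωL = 15.73 Ω
Parallel: admittances add. Y = 1/R + 1/(jωL)
Y = (0.1066 − j0.06357) S
|Y| = 0.1241 S → |Z| = 1/|Y| = 8.056 Ω, ∠Z = −∠Y = 30.81°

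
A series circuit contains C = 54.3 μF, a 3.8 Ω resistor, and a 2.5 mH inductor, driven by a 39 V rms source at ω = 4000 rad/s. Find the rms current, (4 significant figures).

X_L = ωL = 10.00 Ω
X_C = 1/(ωC) = 4.604 Ω
Net reactance X = X_L − X_C = 5.396 Ω
Z = 3.800 + j5.396 Ω
|Z| = √(3.800² + 5.396²) = 6.600 Ω
I = V/|Z| = 39/6.600 = 5.909 A

5.909 A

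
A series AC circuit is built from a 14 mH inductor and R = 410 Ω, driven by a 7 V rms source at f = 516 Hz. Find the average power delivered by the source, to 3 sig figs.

118 mW

ω = 2πf = 3242 rad/s
X_L = ωL = 45.4 Ω
Z = 410 + j45.4 Ω
|Z| = √(410² + 45.4²) = 413 Ω
∠Z = arctan(45.4/410) = 6.32°
I = V/|Z| = 17.0 mA
P = VI cos φ = 7 × 0.0170 × cos(6.32°) = 118 mW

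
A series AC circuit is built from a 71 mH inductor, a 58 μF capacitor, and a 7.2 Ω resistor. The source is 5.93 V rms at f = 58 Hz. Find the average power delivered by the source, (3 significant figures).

ω = 2πf = 364.4 rad/s
X_L = ωL = 25.9 Ω
X_C = 1/(ωC) = 47.3 Ω
Net reactance X = X_L − X_C = -21.4 Ω
Z = 7.20 − j21.4 Ω
|Z| = √(7.20² + 21.4²) = 22.6 Ω
∠Z = arctan(-21.4/7.20) = -71.4°
I = V/|Z| = 262 mA
P = VI cos φ = 5.93 × 0.262 × cos(-71.4°) = 495 mW

495 mW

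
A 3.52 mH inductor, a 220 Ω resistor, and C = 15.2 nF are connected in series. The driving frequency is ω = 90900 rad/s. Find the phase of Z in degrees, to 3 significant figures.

-61.4°

X_L = ωL = 320 Ω
X_C = 1/(ωC) = 724 Ω
Net reactance X = X_L − X_C = -404 Ω
Z = 220 − j404 Ω
|Z| = √(220² + 404²) = 460 Ω
∠Z = arctan(-404/220) = -61.4°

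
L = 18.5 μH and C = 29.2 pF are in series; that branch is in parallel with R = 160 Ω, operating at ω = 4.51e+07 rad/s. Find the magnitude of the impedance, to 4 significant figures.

X_L = ωL = 834.3 Ω
X_C = 1/(ωC) = 759.3 Ω
Branch 1: Z₁ = R = 160.0 Ω
Branch 2 (series LC): Z₂ = j(X_L − X_C) = j75.00 Ω
Parallel: Z = Z₁Z₂/(Z₁+Z₂), |Z| = 67.91 Ω, ∠Z = 64.88°

67.91 Ω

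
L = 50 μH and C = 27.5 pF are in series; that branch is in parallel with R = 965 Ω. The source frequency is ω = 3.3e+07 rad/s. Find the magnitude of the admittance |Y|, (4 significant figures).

2.098 mS

X_L = ωL = 1650 Ω
X_C = 1/(ωC) = 1102 Ω
Branch 1: Z₁ = R = 965.0 Ω
Branch 2 (series LC): Z₂ = j(X_L − X_C) = j548.1 Ω
Parallel: Z = Z₁Z₂/(Z₁+Z₂), |Z| = 476.6 Ω, ∠Z = 60.41°
|Y| = 1/|Z| = 2.098 mS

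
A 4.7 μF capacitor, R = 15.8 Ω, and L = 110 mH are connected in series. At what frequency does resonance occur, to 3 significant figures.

221 Hz

ω₀ = 1/√(LC) = 1/√(0.11 × 4.7e-06) = 1391 rad/s
f₀ = ω₀/(2π) = 221 Hz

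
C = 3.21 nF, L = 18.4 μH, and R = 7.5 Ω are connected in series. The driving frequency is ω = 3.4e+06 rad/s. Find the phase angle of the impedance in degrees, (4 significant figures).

-75.53°

X_L = ωL = 62.56 Ω
X_C = 1/(ωC) = 91.63 Ω
Net reactance X = X_L − X_C = -29.07 Ω
Z = 7.500 − j29.07 Ω
|Z| = √(7.500² + 29.07²) = 30.02 Ω
∠Z = arctan(-29.07/7.500) = -75.53°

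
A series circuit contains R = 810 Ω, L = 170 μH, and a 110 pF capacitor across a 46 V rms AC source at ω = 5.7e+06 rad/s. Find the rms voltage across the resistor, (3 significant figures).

36.4 V

X_L = ωL = 969 Ω
X_C = 1/(ωC) = 1590 Ω
Net reactance X = X_L − X_C = -626 Ω
Z = 810 − j626 Ω
|Z| = √(810² + 626²) = 1020 Ω
I = V/|Z| = 44.9 mA
V_R = I·|Z_R| = 0.0449 × 810 = 36.4 V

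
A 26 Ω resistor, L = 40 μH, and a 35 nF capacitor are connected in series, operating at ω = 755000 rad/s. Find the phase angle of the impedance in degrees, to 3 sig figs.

X_L = ωL = 30.2 Ω
X_C = 1/(ωC) = 37.8 Ω
Net reactance X = X_L − X_C = -7.64 Ω
Z = 26.0 − j7.64 Ω
|Z| = √(26.0² + 7.64²) = 27.1 Ω
∠Z = arctan(-7.64/26.0) = -16.4°

-16.4°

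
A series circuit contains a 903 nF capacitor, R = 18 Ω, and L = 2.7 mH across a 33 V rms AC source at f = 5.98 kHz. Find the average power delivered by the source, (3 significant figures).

ω = 2πf = 37570 rad/s
X_L = ωL = 101 Ω
X_C = 1/(ωC) = 29.5 Ω
Net reactance X = X_L − X_C = 72.0 Ω
Z = 18.0 + j72.0 Ω
|Z| = √(18.0² + 72.0²) = 74.2 Ω
∠Z = arctan(72.0/18.0) = 76.0°
I = V/|Z| = 445 mA
P = VI cos φ = 33 × 0.445 × cos(76.0°) = 3.56 W

3.56 W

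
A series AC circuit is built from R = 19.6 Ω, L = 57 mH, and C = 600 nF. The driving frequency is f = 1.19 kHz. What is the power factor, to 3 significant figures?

ω = 2πf = 7477 rad/s
X_L = ωL = 426 Ω
X_C = 1/(ωC) = 223 Ω
Net reactance X = X_L − X_C = 203 Ω
Z = 19.6 + j203 Ω
|Z| = √(19.6² + 203²) = 204 Ω
∠Z = arctan(203/19.6) = 84.5°
cos φ = cos(84.5°) = 0.0960

0.0960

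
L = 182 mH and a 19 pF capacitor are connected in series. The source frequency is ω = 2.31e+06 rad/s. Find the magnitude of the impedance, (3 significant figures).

X_L = ωL = 420000 Ω
X_C = 1/(ωC) = 22800 Ω
Net reactance X = X_L − X_C = 398000 Ω
Z = j398000 Ω
|Z| = √(0² + 398000²) = 398000 Ω

398000 Ω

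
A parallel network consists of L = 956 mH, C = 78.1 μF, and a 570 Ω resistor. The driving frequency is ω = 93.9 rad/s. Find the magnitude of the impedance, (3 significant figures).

X_L = ωL = 89.8 Ω
X_C = 1/(ωC) = 136 Ω
Parallel: admittances add. Y = 1/R + 1/(jωL) + jωC
Y = (0.00175 − j0.00381) S
|Y| = 0.00419 S → |Z| = 1/|Y| = 239 Ω, ∠Z = −∠Y = 65.3°

239 Ω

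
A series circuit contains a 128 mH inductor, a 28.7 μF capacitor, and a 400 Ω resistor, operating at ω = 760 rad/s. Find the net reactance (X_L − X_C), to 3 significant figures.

X_L = ωL = 97.3 Ω
X_C = 1/(ωC) = 45.8 Ω
X = 97.3 − 45.8 = 51.4 Ω

51.4 Ω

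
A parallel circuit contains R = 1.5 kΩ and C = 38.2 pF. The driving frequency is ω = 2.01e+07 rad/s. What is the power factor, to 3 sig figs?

X_C = 1/(ωC) = 1300 Ω
Parallel: admittances add. Y = 1/R + jωC
Y = (0.000667 + j0.000768) S
|Y| = 0.00102 S → |Z| = 1/|Y| = 983 Ω, ∠Z = −∠Y = -49.0°
cos φ = cos(-49.0°) = 0.656

0.656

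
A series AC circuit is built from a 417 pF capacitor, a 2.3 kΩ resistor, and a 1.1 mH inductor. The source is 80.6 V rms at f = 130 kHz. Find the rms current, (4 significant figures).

ω = 2πf = 816800 rad/s
X_L = ωL = 898.5 Ω
X_C = 1/(ωC) = 2936 Ω
Net reactance X = X_L − X_C = -2037 Ω
Z = 2300 − j2037 Ω
|Z| = √(2300² + 2037²) = 3073 Ω
I = V/|Z| = 80.6/3073 = 26.23 mA

26.23 mA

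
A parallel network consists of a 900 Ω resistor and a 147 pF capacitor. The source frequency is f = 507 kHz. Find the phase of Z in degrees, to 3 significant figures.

-22.9°

ω = 2πf = 3.186e+06 rad/s
X_C = 1/(ωC) = 2140 Ω
Parallel: admittances add. Y = 1/R + jωC
Y = (0.00111 + j0.000468) S
|Y| = 0.00121 S → |Z| = 1/|Y| = 829 Ω, ∠Z = −∠Y = -22.9°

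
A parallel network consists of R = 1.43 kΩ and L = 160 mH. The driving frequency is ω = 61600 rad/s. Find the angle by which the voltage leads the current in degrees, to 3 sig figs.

X_L = ωL = 9860 Ω
Parallel: admittances add. Y = 1/R + 1/(jωL)
Y = (0.000699 − j0.000101) S
|Y| = 0.000707 S → |Z| = 1/|Y| = 1420 Ω, ∠Z = −∠Y = 8.26°

8.26°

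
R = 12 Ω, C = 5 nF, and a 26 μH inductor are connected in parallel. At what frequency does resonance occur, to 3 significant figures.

ω₀ = 1/√(LC) = 1/√(2.6e-05 × 5e-09) = 2.774e+06 rad/s
f₀ = ω₀/(2π) = 441 kHz

441 kHz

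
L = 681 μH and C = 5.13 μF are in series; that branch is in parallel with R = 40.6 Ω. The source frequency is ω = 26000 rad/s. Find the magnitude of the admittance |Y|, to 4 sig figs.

X_L = ωL = 17.71 Ω
X_C = 1/(ωC) = 7.497 Ω
Branch 1: Z₁ = R = 40.60 Ω
Branch 2 (series LC): Z₂ = j(X_L − X_C) = j10.21 Ω
Parallel: Z = Z₁Z₂/(Z₁+Z₂), |Z| = 9.900 Ω, ∠Z = 75.89°
|Y| = 1/|Z| = 101.0 mS

101.0 mS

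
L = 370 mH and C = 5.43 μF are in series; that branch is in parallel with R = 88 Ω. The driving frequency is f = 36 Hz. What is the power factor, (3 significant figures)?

ω = 2πf = 226.2 rad/s
X_L = ωL = 83.7 Ω
X_C = 1/(ωC) = 814 Ω
Branch 1: Z₁ = R = 88.0 Ω
Branch 2 (series LC): Z₂ = j(X_L − X_C) = −j730 Ω
Parallel: Z = Z₁Z₂/(Z₁+Z₂), |Z| = 87.4 Ω, ∠Z = -6.87°
cos φ = cos(-6.87°) = 0.993

0.993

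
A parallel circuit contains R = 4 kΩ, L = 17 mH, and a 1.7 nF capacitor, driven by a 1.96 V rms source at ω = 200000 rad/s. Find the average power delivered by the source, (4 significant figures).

960.4 μW

X_L = ωL = 3400 Ω
X_C = 1/(ωC) = 2941 Ω
Parallel: admittances add. Y = 1/R + 1/(jωL) + jωC
Y = (0.0002500 + j4.588e-05) S
|Y| = 0.0002542 S → |Z| = 1/|Y| = 3934 Ω, ∠Z = −∠Y = -10.40°
I = V/|Z| = 498.2 μA
P = VI cos φ = 1.96 × 0.0004982 × cos(-10.40°) = 960.4 μW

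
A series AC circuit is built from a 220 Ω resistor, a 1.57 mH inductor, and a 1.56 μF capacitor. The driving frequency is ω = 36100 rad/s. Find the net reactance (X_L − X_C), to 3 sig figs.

38.9 Ω

X_L = ωL = 56.7 Ω
X_C = 1/(ωC) = 17.8 Ω
X = 56.7 − 17.8 = 38.9 Ω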